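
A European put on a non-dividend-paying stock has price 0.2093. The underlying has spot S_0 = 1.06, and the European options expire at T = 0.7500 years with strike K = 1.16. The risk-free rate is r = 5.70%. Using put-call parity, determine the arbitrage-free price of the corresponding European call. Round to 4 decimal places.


Put-call parity: C - P = S_0 * exp(-qT) - K * exp(-rT).
S_0 * exp(-qT) = 1.0600 * 1.00000000 = 1.06000000
K * exp(-rT) = 1.1600 * 0.95815090 = 1.11145504
C = P + S*exp(-qT) - K*exp(-rT)
C = 0.2093 + 1.06000000 - 1.11145504 = 0.1578

Answer: Call price = 0.1578


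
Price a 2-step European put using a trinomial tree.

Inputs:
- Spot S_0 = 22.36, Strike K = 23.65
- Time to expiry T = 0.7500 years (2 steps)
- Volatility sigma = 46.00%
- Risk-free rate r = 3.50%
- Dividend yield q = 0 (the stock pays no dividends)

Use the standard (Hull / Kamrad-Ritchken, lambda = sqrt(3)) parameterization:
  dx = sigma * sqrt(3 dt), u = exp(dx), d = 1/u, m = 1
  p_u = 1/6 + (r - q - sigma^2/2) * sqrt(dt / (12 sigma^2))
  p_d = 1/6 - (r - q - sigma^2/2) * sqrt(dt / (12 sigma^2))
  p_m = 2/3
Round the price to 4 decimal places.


dt = T/N = 0.375000; dx = sigma*sqrt(3*dt) = 0.487904
u = exp(dx) = 1.628898; d = 1/u = 0.613912
p_u = 0.139458, p_m = 0.666667, p_d = 0.193875
Discount per step: exp(-r*dt) = 0.986961
Stock lattice S(k, j) with j the centered position index:
  k=0: S(0,+0) = 22.3600
  k=1: S(1,-1) = 13.7271; S(1,+0) = 22.3600; S(1,+1) = 36.4222
  k=2: S(2,-2) = 8.4272; S(2,-1) = 13.7271; S(2,+0) = 22.3600; S(2,+1) = 36.4222; S(2,+2) = 59.3280
Terminal payoffs V(N, j) = max(K - S_T, 0):
  V(2,-2) = 15.222786; V(2,-1) = 9.922928; V(2,+0) = 1.290000; V(2,+1) = 0.000000; V(2,+2) = 0.000000
Backward induction: V(k, j) = exp(-r*dt) * [p_u * V(k+1, j+1) + p_m * V(k+1, j) + p_d * V(k+1, j-1)]
  V(1,-1) = exp(-r*dt) * [p_u*1.290000 + p_m*9.922928 + p_d*15.222786] = 9.619416
  V(1,+0) = exp(-r*dt) * [p_u*0.000000 + p_m*1.290000 + p_d*9.922928] = 2.747508
  V(1,+1) = exp(-r*dt) * [p_u*0.000000 + p_m*0.000000 + p_d*1.290000] = 0.246838
  V(0,+0) = exp(-r*dt) * [p_u*0.246838 + p_m*2.747508 + p_d*9.619416] = 3.682409

Answer: Price = V(0,0) = 3.6824


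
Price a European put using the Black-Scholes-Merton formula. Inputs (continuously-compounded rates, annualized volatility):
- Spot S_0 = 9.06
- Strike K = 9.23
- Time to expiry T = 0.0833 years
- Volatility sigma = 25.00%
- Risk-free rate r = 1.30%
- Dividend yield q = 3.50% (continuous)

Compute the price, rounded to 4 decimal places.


d1 = (ln(S/K) + (r - q + 0.5*sigma^2) * T) / (sigma * sqrt(T)) = -0.24696229
d2 = d1 - sigma * sqrt(T) = -0.31911664
exp(-rT) = 0.99891769; exp(-qT) = 0.99708875
P = K * exp(-rT) * N(-d2) - S_0 * exp(-qT) * N(-d1)
N(-d1) = 0.59753130; N(-d2) = 0.62518097
P = 9.2300 * 0.99891769 * 0.62518097 - 9.0600 * 0.99708875 * 0.59753130 = 0.3663

Answer: Price = 0.3663


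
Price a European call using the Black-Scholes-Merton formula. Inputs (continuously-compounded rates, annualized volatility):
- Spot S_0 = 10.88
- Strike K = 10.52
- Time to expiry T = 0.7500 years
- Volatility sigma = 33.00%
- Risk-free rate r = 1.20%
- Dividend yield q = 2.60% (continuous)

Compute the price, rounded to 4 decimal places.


Answer: Price = 1.3245

Derivation:
d1 = (ln(S/K) + (r - q + 0.5*sigma^2) * T) / (sigma * sqrt(T)) = 0.22389131
d2 = d1 - sigma * sqrt(T) = -0.06189708
exp(-rT) = 0.99104038; exp(-qT) = 0.98068890
C = S_0 * exp(-qT) * N(d1) - K * exp(-rT) * N(d2)
N(d1) = 0.58857906; N(d2) = 0.47532240
C = 10.8800 * 0.98068890 * 0.58857906 - 10.5200 * 0.99104038 * 0.47532240 = 1.3245


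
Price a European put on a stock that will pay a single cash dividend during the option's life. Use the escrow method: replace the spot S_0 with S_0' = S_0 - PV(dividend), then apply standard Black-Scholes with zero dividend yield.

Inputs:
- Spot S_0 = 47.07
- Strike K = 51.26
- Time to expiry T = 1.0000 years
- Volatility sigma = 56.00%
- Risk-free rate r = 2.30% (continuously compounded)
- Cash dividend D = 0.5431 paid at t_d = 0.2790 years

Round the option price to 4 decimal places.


Answer: Price = 12.5260

Derivation:
PV(D) = D * exp(-r * t_d) = 0.5431 * 0.99360354 = 0.53962609
S_0' = S_0 - PV(D) = 47.0700 - 0.53962609 = 46.53037391
d1 = (ln(S_0'/K) + (r + sigma^2/2)*T) / (sigma*sqrt(T)) = 0.14820461
d2 = d1 - sigma*sqrt(T) = -0.41179539
exp(-rT) = 0.97726248
N(-d1) = 0.44109065; N(-d2) = 0.65975530
P = K * exp(-rT) * N(-d2) - S_0' * N(-d1) = 51.2600 * 0.97726248 * 0.65975530 - 46.53037391 * 0.44109065 = 12.5260


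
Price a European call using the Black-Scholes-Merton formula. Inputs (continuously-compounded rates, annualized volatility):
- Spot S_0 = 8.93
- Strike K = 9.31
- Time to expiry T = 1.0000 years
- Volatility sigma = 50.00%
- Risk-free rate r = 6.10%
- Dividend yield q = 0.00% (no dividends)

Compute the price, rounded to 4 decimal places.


Answer: Price = 1.8328

Derivation:
d1 = (ln(S/K) + (r - q + 0.5*sigma^2) * T) / (sigma * sqrt(T)) = 0.28865461
d2 = d1 - sigma * sqrt(T) = -0.21134539
exp(-rT) = 0.94082324; exp(-qT) = 1.00000000
C = S_0 * exp(-qT) * N(d1) - K * exp(-rT) * N(d2)
N(d1) = 0.61357715; N(d2) = 0.41630888
C = 8.9300 * 1.00000000 * 0.61357715 - 9.3100 * 0.94082324 * 0.41630888 = 1.8328


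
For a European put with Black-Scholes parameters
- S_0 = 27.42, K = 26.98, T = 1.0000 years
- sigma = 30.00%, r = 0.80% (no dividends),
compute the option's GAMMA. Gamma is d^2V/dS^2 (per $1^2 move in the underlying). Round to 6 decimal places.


d1 = 0.2305894112; d2 = -0.0694105888
phi(d1) = 0.3884758507; exp(-qT) = 1.0000000000; exp(-rT) = 0.9920319148
Gamma = exp(-qT) * phi(d1) / (S * sigma * sqrt(T)) = 1.0000000000 * 0.3884758507 / (27.4200 * 0.3000 * 1.0000000000) = 0.047225

Answer: Gamma = 0.047225


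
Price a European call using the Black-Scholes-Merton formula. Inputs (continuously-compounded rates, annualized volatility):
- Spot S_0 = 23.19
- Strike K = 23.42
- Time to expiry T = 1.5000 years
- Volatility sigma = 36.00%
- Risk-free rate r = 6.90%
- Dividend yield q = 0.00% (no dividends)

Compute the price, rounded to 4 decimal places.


d1 = (ln(S/K) + (r - q + 0.5*sigma^2) * T) / (sigma * sqrt(T)) = 0.43281303
d2 = d1 - sigma * sqrt(T) = -0.00809513
exp(-rT) = 0.90167602; exp(-qT) = 1.00000000
C = S_0 * exp(-qT) * N(d1) - K * exp(-rT) * N(d2)
N(d1) = 0.66742470; N(d2) = 0.49677055
C = 23.1900 * 1.00000000 * 0.66742470 - 23.4200 * 0.90167602 * 0.49677055 = 4.9871

Answer: Price = 4.9871


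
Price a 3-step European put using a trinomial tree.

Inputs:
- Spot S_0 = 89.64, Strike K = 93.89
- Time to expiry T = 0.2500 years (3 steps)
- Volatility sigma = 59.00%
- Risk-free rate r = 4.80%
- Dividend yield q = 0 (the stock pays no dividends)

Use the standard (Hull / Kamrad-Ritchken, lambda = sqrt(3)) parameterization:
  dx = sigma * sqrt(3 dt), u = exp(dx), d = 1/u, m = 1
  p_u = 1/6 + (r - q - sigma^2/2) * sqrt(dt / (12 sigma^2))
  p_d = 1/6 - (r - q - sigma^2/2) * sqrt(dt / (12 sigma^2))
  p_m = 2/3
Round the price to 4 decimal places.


dt = T/N = 0.083333; dx = sigma*sqrt(3*dt) = 0.295000
u = exp(dx) = 1.343126; d = 1/u = 0.744532
p_u = 0.148863, p_m = 0.666667, p_d = 0.184470
Discount per step: exp(-r*dt) = 0.996008
Stock lattice S(k, j) with j the centered position index:
  k=0: S(0,+0) = 89.6400
  k=1: S(1,-1) = 66.7398; S(1,+0) = 89.6400; S(1,+1) = 120.3978
  k=2: S(2,-2) = 49.6899; S(2,-1) = 66.7398; S(2,+0) = 89.6400; S(2,+1) = 120.3978; S(2,+2) = 161.7095
  k=3: S(3,-3) = 36.9957; S(3,-2) = 49.6899; S(3,-1) = 66.7398; S(3,+0) = 89.6400; S(3,+1) = 120.3978; S(3,+2) = 161.7095; S(3,+3) = 217.1963
Terminal payoffs V(N, j) = max(K - S_T, 0):
  V(3,-3) = 56.894302; V(3,-2) = 44.200102; V(3,-1) = 27.150188; V(3,+0) = 4.250000; V(3,+1) = 0.000000; V(3,+2) = 0.000000; V(3,+3) = 0.000000
Backward induction: V(k, j) = exp(-r*dt) * [p_u * V(k+1, j+1) + p_m * V(k+1, j) + p_d * V(k+1, j-1)]
  V(2,-2) = exp(-r*dt) * [p_u*27.150188 + p_m*44.200102 + p_d*56.894302] = 43.828041
  V(2,-1) = exp(-r*dt) * [p_u*4.250000 + p_m*27.150188 + p_d*44.200102] = 26.779070
  V(2,+0) = exp(-r*dt) * [p_u*0.000000 + p_m*4.250000 + p_d*27.150188] = 7.810434
  V(2,+1) = exp(-r*dt) * [p_u*0.000000 + p_m*0.000000 + p_d*4.250000] = 0.780869
  V(2,+2) = exp(-r*dt) * [p_u*0.000000 + p_m*0.000000 + p_d*0.000000] = 0.000000
  V(1,-1) = exp(-r*dt) * [p_u*7.810434 + p_m*26.779070 + p_d*43.828041] = 26.992187
  V(1,+0) = exp(-r*dt) * [p_u*0.780869 + p_m*7.810434 + p_d*26.779070] = 10.222172
  V(1,+1) = exp(-r*dt) * [p_u*0.000000 + p_m*0.780869 + p_d*7.810434] = 1.953543
  V(0,+0) = exp(-r*dt) * [p_u*1.953543 + p_m*10.222172 + p_d*26.992187] = 12.036606

Answer: Price = V(0,0) = 12.0366


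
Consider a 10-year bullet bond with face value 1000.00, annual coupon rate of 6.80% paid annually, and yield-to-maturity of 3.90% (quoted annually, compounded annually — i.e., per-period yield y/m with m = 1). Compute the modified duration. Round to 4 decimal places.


Coupon per period c = face * coupon_rate / m = 68.000000
Periods per year m = 1; per-period yield y/m = 0.039000
Number of cashflows N = 10
Cashflows (t years, CF_t, discount factor 1/(1+y/m)^(m*t), PV):
  t = 1.0000: CF_t = 68.000000, DF = 0.962464, PV = 65.447546
  t = 2.0000: CF_t = 68.000000, DF = 0.926337, PV = 62.990901
  t = 3.0000: CF_t = 68.000000, DF = 0.891566, PV = 60.626468
  t = 4.0000: CF_t = 68.000000, DF = 0.858100, PV = 58.350788
  t = 5.0000: CF_t = 68.000000, DF = 0.825890, PV = 56.160527
  t = 6.0000: CF_t = 68.000000, DF = 0.794889, PV = 54.052480
  t = 7.0000: CF_t = 68.000000, DF = 0.765052, PV = 52.023561
  t = 8.0000: CF_t = 68.000000, DF = 0.736335, PV = 50.070800
  t = 9.0000: CF_t = 68.000000, DF = 0.708696, PV = 48.191338
  t = 10.0000: CF_t = 1068.000000, DF = 0.682094, PV = 728.476887
Price P = sum_t PV_t = 1236.391296
First compute Macaulay numerator sum_t t * PV_t:
  t * PV_t at t = 1.0000: 65.447546
  t * PV_t at t = 2.0000: 125.981801
  t * PV_t at t = 3.0000: 181.879405
  t * PV_t at t = 4.0000: 233.403150
  t * PV_t at t = 5.0000: 280.802635
  t * PV_t at t = 6.0000: 324.314882
  t * PV_t at t = 7.0000: 364.164930
  t * PV_t at t = 8.0000: 400.566402
  t * PV_t at t = 9.0000: 433.722042
  t * PV_t at t = 10.0000: 7284.768870
Macaulay duration D = 9695.051664 / 1236.391296 = 7.841410
Modified duration = D / (1 + y/m) = 7.841410 / (1 + 0.039000) = 7.547075

Answer: Modified duration = 7.5471


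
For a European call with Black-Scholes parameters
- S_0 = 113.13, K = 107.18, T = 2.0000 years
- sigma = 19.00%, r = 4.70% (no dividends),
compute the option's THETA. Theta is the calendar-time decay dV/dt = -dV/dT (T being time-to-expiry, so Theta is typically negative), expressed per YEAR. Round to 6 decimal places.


d1 = 0.6852532214; d2 = 0.4165526445
phi(d1) = 0.3154596423; exp(-qT) = 1.0000000000; exp(-rT) = 0.9102827622
Theta = -S*exp(-qT)*phi(d1)*sigma/(2*sqrt(T)) - r*K*exp(-rT)*N(d2) + q*S*exp(-qT)*N(d1)
N(d1) = 0.7534079276; N(d2) = 0.6614971733; sqrt(T) = 1.4142135624
Term 1 = -113.1300 * 1.0000000000 * 0.3154596423 * 0.1900 / (2 * 1.4142135624) = -2.3973431431
Term 2 = -0.0470 * 107.1800 * 0.9102827622 * 0.6614971733 = -3.0333038898
Term 3 = 0 (no dividend yield, q = 0)
Theta = -2.3973431431 + (-3.0333038898) + (0.0000000000) = -5.430647

Answer: Theta = -5.430647


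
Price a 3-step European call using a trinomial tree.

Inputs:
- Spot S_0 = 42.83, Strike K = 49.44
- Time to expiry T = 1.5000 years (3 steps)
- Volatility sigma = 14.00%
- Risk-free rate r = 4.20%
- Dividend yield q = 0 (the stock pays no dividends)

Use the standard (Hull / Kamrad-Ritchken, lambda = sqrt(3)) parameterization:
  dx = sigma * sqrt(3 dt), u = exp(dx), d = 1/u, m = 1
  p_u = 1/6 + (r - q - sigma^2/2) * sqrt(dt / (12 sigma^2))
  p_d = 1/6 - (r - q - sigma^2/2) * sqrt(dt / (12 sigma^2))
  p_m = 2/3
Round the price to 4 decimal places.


dt = T/N = 0.500000; dx = sigma*sqrt(3*dt) = 0.171464
u = exp(dx) = 1.187042; d = 1/u = 0.842430
p_u = 0.213615, p_m = 0.666667, p_d = 0.119718
Discount per step: exp(-r*dt) = 0.979219
Stock lattice S(k, j) with j the centered position index:
  k=0: S(0,+0) = 42.8300
  k=1: S(1,-1) = 36.0813; S(1,+0) = 42.8300; S(1,+1) = 50.8410
  k=2: S(2,-2) = 30.3960; S(2,-1) = 36.0813; S(2,+0) = 42.8300; S(2,+1) = 50.8410; S(2,+2) = 60.3504
  k=3: S(3,-3) = 25.6065; S(3,-2) = 30.3960; S(3,-1) = 36.0813; S(3,+0) = 42.8300; S(3,+1) = 50.8410; S(3,+2) = 60.3504; S(3,+3) = 71.6384
Terminal payoffs V(N, j) = max(S_T - K, 0):
  V(3,-3) = 0.000000; V(3,-2) = 0.000000; V(3,-1) = 0.000000; V(3,+0) = 0.000000; V(3,+1) = 1.400998; V(3,+2) = 10.910387; V(3,+3) = 22.198428
Backward induction: V(k, j) = exp(-r*dt) * [p_u * V(k+1, j+1) + p_m * V(k+1, j) + p_d * V(k+1, j-1)]
  V(2,-2) = exp(-r*dt) * [p_u*0.000000 + p_m*0.000000 + p_d*0.000000] = 0.000000
  V(2,-1) = exp(-r*dt) * [p_u*0.000000 + p_m*0.000000 + p_d*0.000000] = 0.000000
  V(2,+0) = exp(-r*dt) * [p_u*1.400998 + p_m*0.000000 + p_d*0.000000] = 0.293055
  V(2,+1) = exp(-r*dt) * [p_u*10.910387 + p_m*1.400998 + p_d*0.000000] = 3.196781
  V(2,+2) = exp(-r*dt) * [p_u*22.198428 + p_m*10.910387 + p_d*1.400998] = 11.930058
  V(1,-1) = exp(-r*dt) * [p_u*0.293055 + p_m*0.000000 + p_d*0.000000] = 0.061300
  V(1,+0) = exp(-r*dt) * [p_u*3.196781 + p_m*0.293055 + p_d*0.000000] = 0.860000
  V(1,+1) = exp(-r*dt) * [p_u*11.930058 + p_m*3.196781 + p_d*0.293055] = 4.616737
  V(0,+0) = exp(-r*dt) * [p_u*4.616737 + p_m*0.860000 + p_d*0.061300] = 1.534316

Answer: Price = V(0,0) = 1.5343


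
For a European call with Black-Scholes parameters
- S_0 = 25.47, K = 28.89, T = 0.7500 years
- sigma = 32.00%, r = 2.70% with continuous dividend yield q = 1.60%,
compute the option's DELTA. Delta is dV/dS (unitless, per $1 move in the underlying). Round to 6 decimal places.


Answer: Delta = 0.382701

Derivation:
d1 = -0.2863088121; d2 = -0.5634369414
phi(d1) = 0.3829216419; exp(-qT) = 0.9880717129; exp(-rT) = 0.9799536543
N(d1) = 0.3873208047
Delta = exp(-qT) * N(d1) = 0.9880717129 * 0.3873208047 = 0.382701


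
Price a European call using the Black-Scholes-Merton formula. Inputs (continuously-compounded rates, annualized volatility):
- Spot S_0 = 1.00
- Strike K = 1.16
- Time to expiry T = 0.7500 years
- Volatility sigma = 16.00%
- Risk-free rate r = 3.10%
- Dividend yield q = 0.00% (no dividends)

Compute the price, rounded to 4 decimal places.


Answer: Price = 0.0147

Derivation:
d1 = (ln(S/K) + (r - q + 0.5*sigma^2) * T) / (sigma * sqrt(T)) = -0.83405467
d2 = d1 - sigma * sqrt(T) = -0.97261873
exp(-rT) = 0.97701820; exp(-qT) = 1.00000000
C = S_0 * exp(-qT) * N(d1) - K * exp(-rT) * N(d2)
N(d1) = 0.20212509; N(d2) = 0.16537141
C = 1.0000 * 1.00000000 * 0.20212509 - 1.1600 * 0.97701820 * 0.16537141 = 0.0147


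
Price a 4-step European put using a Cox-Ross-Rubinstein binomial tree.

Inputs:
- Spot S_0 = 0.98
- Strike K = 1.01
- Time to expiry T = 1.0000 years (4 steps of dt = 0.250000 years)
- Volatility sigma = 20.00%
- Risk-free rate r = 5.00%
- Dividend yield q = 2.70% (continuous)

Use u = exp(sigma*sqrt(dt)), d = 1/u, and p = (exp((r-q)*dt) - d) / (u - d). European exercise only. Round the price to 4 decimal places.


dt = T/N = 0.250000
u = exp(sigma*sqrt(dt)) = 1.105171; d = 1/u = 0.904837
p = (exp((r-q)*dt) - d) / (u - d) = 0.503806
Discount per step: exp(-r*dt) = 0.987578
Stock lattice S(k, i) with i counting down-moves:
  k=0: S(0,0) = 0.9800
  k=1: S(1,0) = 1.0831; S(1,1) = 0.8867
  k=2: S(2,0) = 1.1970; S(2,1) = 0.9800; S(2,2) = 0.8024
  k=3: S(3,0) = 1.3229; S(3,1) = 1.0831; S(3,2) = 0.8867; S(3,3) = 0.7260
  k=4: S(4,0) = 1.4620; S(4,1) = 1.1970; S(4,2) = 0.9800; S(4,3) = 0.8024; S(4,4) = 0.6569
Terminal payoffs V(N, i) = max(K - S_T, 0):
  V(4,0) = 0.000000; V(4,1) = 0.000000; V(4,2) = 0.030000; V(4,3) = 0.207644; V(4,4) = 0.353086
Backward induction: V(k, i) = exp(-r*dt) * [p * V(k+1, i) + (1-p) * V(k+1, i+1)].
  V(3,0) = exp(-r*dt) * [p*0.000000 + (1-p)*0.000000] = 0.000000
  V(3,1) = exp(-r*dt) * [p*0.000000 + (1-p)*0.030000] = 0.014701
  V(3,2) = exp(-r*dt) * [p*0.030000 + (1-p)*0.207644] = 0.116678
  V(3,3) = exp(-r*dt) * [p*0.207644 + (1-p)*0.353086] = 0.276336
  V(2,0) = exp(-r*dt) * [p*0.000000 + (1-p)*0.014701] = 0.007204
  V(2,1) = exp(-r*dt) * [p*0.014701 + (1-p)*0.116678] = 0.064490
  V(2,2) = exp(-r*dt) * [p*0.116678 + (1-p)*0.276336] = 0.193466
  V(1,0) = exp(-r*dt) * [p*0.007204 + (1-p)*0.064490] = 0.035187
  V(1,1) = exp(-r*dt) * [p*0.064490 + (1-p)*0.193466] = 0.126891
  V(0,0) = exp(-r*dt) * [p*0.035187 + (1-p)*0.126891] = 0.079687

Answer: Price = V(0,0) = 0.0797


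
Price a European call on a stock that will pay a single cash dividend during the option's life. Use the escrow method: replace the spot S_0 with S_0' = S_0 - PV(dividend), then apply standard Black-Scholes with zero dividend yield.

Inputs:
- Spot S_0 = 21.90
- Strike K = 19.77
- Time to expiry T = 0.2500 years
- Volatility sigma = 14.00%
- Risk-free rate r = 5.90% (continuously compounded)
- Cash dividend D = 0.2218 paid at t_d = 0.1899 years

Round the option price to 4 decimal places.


PV(D) = D * exp(-r * t_d) = 0.2218 * 0.98885843 = 0.21932880
S_0' = S_0 - PV(D) = 21.9000 - 0.21932880 = 21.68067120
d1 = (ln(S_0'/K) + (r + sigma^2/2)*T) / (sigma*sqrt(T)) = 1.56364998
d2 = d1 - sigma*sqrt(T) = 1.49364998
exp(-rT) = 0.98535825
N(d1) = 0.94105010; N(d2) = 0.93236644
C = S_0' * N(d1) - K * exp(-rT) * N(d2) = 21.68067120 * 0.94105010 - 19.7700 * 0.98535825 * 0.93236644 = 2.2396

Answer: Price = 2.2396


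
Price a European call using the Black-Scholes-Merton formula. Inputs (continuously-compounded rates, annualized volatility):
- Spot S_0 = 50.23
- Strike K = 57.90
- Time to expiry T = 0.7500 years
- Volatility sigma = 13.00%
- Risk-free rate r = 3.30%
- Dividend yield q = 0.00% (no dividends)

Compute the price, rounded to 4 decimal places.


Answer: Price = 0.4601

Derivation:
d1 = (ln(S/K) + (r - q + 0.5*sigma^2) * T) / (sigma * sqrt(T)) = -0.98609140
d2 = d1 - sigma * sqrt(T) = -1.09867471
exp(-rT) = 0.97555377; exp(-qT) = 1.00000000
C = S_0 * exp(-qT) * N(d1) - K * exp(-rT) * N(d2)
N(d1) = 0.16204413; N(d2) = 0.13595499
C = 50.2300 * 1.00000000 * 0.16204413 - 57.9000 * 0.97555377 * 0.13595499 = 0.4601


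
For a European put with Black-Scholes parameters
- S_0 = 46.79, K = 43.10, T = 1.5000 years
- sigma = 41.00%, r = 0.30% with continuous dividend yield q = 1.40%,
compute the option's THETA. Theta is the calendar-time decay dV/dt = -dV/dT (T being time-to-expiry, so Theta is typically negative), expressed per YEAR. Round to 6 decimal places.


Answer: Theta = -2.999256

Derivation:
d1 = 0.3818047697; d2 = -0.1203406276
phi(d1) = 0.3708988206; exp(-qT) = 0.9792189646; exp(-rT) = 0.9955101098
Theta = -S*exp(-qT)*phi(d1)*sigma/(2*sqrt(T)) + r*K*exp(-rT)*N(-d2) - q*S*exp(-qT)*N(-d1)
N(-d1) = 0.3513030903; N(-d2) = 0.5478933391; sqrt(T) = 1.2247448714
Term 1 = -46.7900 * 0.9792189646 * 0.3708988206 * 0.4100 / (2 * 1.2247448714) = -2.8444384783
Term 2 = 0.0030 * 43.1000 * 0.9955101098 * 0.5478933391 = 0.0705245332
Term 3 = -0.0140 * 46.7900 * 0.9792189646 * 0.3513030903 = -0.2253423748
Theta = -2.8444384783 + (0.0705245332) + (-0.2253423748) = -2.999256


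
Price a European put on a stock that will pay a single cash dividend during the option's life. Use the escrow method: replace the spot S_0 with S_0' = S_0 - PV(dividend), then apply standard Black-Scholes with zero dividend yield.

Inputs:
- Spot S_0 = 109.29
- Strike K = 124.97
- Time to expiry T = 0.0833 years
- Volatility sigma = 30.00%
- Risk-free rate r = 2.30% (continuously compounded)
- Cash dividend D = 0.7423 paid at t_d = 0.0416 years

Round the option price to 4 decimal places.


PV(D) = D * exp(-r * t_d) = 0.7423 * 0.99904366 = 0.74159011
S_0' = S_0 - PV(D) = 109.2900 - 0.74159011 = 108.54840989
d1 = (ln(S_0'/K) + (r + sigma^2/2)*T) / (sigma*sqrt(T)) = -1.56161830
d2 = d1 - sigma*sqrt(T) = -1.64820352
exp(-rT) = 0.99808593
N(-d1) = 0.94081103; N(-d2) = 0.95034454
P = K * exp(-rT) * N(-d2) - S_0' * N(-d1) = 124.9700 * 0.99808593 * 0.95034454 - 108.54840989 * 0.94081103 = 16.4137

Answer: Price = 16.4137


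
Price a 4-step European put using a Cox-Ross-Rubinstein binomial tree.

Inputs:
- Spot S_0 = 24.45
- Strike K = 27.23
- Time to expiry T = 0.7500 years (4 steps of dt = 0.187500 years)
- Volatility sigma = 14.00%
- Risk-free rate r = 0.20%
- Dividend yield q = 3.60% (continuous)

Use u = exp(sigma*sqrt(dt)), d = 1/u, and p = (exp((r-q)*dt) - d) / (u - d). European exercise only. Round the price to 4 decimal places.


Answer: Price = V(0,0) = 3.5959

Derivation:
dt = T/N = 0.187500
u = exp(sigma*sqrt(dt)) = 1.062497; d = 1/u = 0.941179
p = (exp((r-q)*dt) - d) / (u - d) = 0.432468
Discount per step: exp(-r*dt) = 0.999625
Stock lattice S(k, i) with i counting down-moves:
  k=0: S(0,0) = 24.4500
  k=1: S(1,0) = 25.9781; S(1,1) = 23.0118
  k=2: S(2,0) = 27.6016; S(2,1) = 24.4500; S(2,2) = 21.6583
  k=3: S(3,0) = 29.3266; S(3,1) = 25.9781; S(3,2) = 23.0118; S(3,3) = 20.3843
  k=4: S(4,0) = 31.1594; S(4,1) = 27.6016; S(4,2) = 24.4500; S(4,3) = 21.6583; S(4,4) = 19.1853
Terminal payoffs V(N, i) = max(K - S_T, 0):
  V(4,0) = 0.000000; V(4,1) = 0.000000; V(4,2) = 2.780000; V(4,3) = 5.571745; V(4,4) = 8.044724
Backward induction: V(k, i) = exp(-r*dt) * [p * V(k+1, i) + (1-p) * V(k+1, i+1)].
  V(3,0) = exp(-r*dt) * [p*0.000000 + (1-p)*0.000000] = 0.000000
  V(3,1) = exp(-r*dt) * [p*0.000000 + (1-p)*2.780000] = 1.577146
  V(3,2) = exp(-r*dt) * [p*2.780000 + (1-p)*5.571745] = 4.362767
  V(3,3) = exp(-r*dt) * [p*5.571745 + (1-p)*8.044724] = 6.972624
  V(2,0) = exp(-r*dt) * [p*0.000000 + (1-p)*1.577146] = 0.894745
  V(2,1) = exp(-r*dt) * [p*1.577146 + (1-p)*4.362767] = 3.156890
  V(2,2) = exp(-r*dt) * [p*4.362767 + (1-p)*6.972624] = 5.841752
  V(1,0) = exp(-r*dt) * [p*0.894745 + (1-p)*3.156890] = 2.177767
  V(1,1) = exp(-r*dt) * [p*3.156890 + (1-p)*5.841752] = 4.678879
  V(0,0) = exp(-r*dt) * [p*2.177767 + (1-p)*4.678879] = 3.595878


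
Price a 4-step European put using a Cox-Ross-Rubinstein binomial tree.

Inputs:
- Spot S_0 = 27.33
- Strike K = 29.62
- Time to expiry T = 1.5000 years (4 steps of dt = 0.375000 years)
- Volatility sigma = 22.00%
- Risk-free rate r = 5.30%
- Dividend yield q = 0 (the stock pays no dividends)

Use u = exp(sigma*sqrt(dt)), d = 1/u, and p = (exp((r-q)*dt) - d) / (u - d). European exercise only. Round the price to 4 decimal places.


dt = T/N = 0.375000
u = exp(sigma*sqrt(dt)) = 1.144219; d = 1/u = 0.873959
p = (exp((r-q)*dt) - d) / (u - d) = 0.540646
Discount per step: exp(-r*dt) = 0.980321
Stock lattice S(k, i) with i counting down-moves:
  k=0: S(0,0) = 27.3300
  k=1: S(1,0) = 31.2715; S(1,1) = 23.8853
  k=2: S(2,0) = 35.7814; S(2,1) = 27.3300; S(2,2) = 20.8748
  k=3: S(3,0) = 40.9418; S(3,1) = 31.2715; S(3,2) = 23.8853; S(3,3) = 18.2437
  k=4: S(4,0) = 46.8463; S(4,1) = 35.7814; S(4,2) = 27.3300; S(4,3) = 20.8748; S(4,4) = 15.9442
Terminal payoffs V(N, i) = max(K - S_T, 0):
  V(4,0) = 0.000000; V(4,1) = 0.000000; V(4,2) = 2.290000; V(4,3) = 8.745233; V(4,4) = 13.675766
Backward induction: V(k, i) = exp(-r*dt) * [p * V(k+1, i) + (1-p) * V(k+1, i+1)].
  V(3,0) = exp(-r*dt) * [p*0.000000 + (1-p)*0.000000] = 0.000000
  V(3,1) = exp(-r*dt) * [p*0.000000 + (1-p)*2.290000] = 1.031219
  V(3,2) = exp(-r*dt) * [p*2.290000 + (1-p)*8.745233] = 5.151818
  V(3,3) = exp(-r*dt) * [p*8.745233 + (1-p)*13.675766] = 10.793425
  V(2,0) = exp(-r*dt) * [p*0.000000 + (1-p)*1.031219] = 0.464372
  V(2,1) = exp(-r*dt) * [p*1.031219 + (1-p)*5.151818] = 2.866489
  V(2,2) = exp(-r*dt) * [p*5.151818 + (1-p)*10.793425] = 7.590931
  V(1,0) = exp(-r*dt) * [p*0.464372 + (1-p)*2.866489] = 1.536941
  V(1,1) = exp(-r*dt) * [p*2.866489 + (1-p)*7.590931] = 4.937563
  V(0,0) = exp(-r*dt) * [p*1.536941 + (1-p)*4.937563] = 3.038044

Answer: Price = V(0,0) = 3.0380


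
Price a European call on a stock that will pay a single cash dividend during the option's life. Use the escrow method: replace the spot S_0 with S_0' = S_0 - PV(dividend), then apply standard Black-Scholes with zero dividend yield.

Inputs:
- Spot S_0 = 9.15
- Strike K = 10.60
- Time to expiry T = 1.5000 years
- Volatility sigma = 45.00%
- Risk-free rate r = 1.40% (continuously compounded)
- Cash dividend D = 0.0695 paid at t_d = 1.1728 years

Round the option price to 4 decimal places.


PV(D) = D * exp(-r * t_d) = 0.0695 * 0.98371486 = 0.06836818
S_0' = S_0 - PV(D) = 9.1500 - 0.06836818 = 9.08163182
d1 = (ln(S_0'/K) + (r + sigma^2/2)*T) / (sigma*sqrt(T)) = 0.03315864
d2 = d1 - sigma*sqrt(T) = -0.51797656
exp(-rT) = 0.97921896
N(d1) = 0.51322596; N(d2) = 0.30223731
C = S_0' * N(d1) - K * exp(-rT) * N(d2) = 9.08163182 * 0.51322596 - 10.6000 * 0.97921896 * 0.30223731 = 1.5238

Answer: Price = 1.5238


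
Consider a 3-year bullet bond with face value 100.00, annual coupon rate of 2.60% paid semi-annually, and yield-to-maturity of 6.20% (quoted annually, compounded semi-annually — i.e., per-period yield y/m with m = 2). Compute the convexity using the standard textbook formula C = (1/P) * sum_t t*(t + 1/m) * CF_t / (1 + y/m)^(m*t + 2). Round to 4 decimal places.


Answer: Convexity = 9.4384

Derivation:
Coupon per period c = face * coupon_rate / m = 1.300000
Periods per year m = 2; per-period yield y/m = 0.031000
Number of cashflows N = 6
Cashflows (t years, CF_t, discount factor 1/(1+y/m)^(m*t), PV):
  t = 0.5000: CF_t = 1.300000, DF = 0.969932, PV = 1.260912
  t = 1.0000: CF_t = 1.300000, DF = 0.940768, PV = 1.222999
  t = 1.5000: CF_t = 1.300000, DF = 0.912481, PV = 1.186226
  t = 2.0000: CF_t = 1.300000, DF = 0.885045, PV = 1.150558
  t = 2.5000: CF_t = 1.300000, DF = 0.858434, PV = 1.115964
  t = 3.0000: CF_t = 101.300000, DF = 0.832622, PV = 84.344633
Price P = sum_t PV_t = 90.281291
Convexity numerator sum_t t*(t + 1/m) * CF_t / (1+y/m)^(m*t + 2):
  t = 0.5000: term = 0.593113
  t = 1.0000: term = 1.725838
  t = 1.5000: term = 3.347891
  t = 2.0000: term = 5.412045
  t = 2.5000: term = 7.873974
  t = 3.0000: term = 833.161939
Convexity = (1/P) * sum = 852.114799 / 90.281291 = 9.438443


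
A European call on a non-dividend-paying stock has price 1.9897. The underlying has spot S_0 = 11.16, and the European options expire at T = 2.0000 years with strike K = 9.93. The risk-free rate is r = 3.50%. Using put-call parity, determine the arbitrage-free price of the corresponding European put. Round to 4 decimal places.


Put-call parity: C - P = S_0 * exp(-qT) - K * exp(-rT).
S_0 * exp(-qT) = 11.1600 * 1.00000000 = 11.16000000
K * exp(-rT) = 9.9300 * 0.93239382 = 9.25867063
P = C - S*exp(-qT) + K*exp(-rT)
P = 1.9897 - 11.16000000 + 9.25867063 = 0.0884

Answer: Put price = 0.0884


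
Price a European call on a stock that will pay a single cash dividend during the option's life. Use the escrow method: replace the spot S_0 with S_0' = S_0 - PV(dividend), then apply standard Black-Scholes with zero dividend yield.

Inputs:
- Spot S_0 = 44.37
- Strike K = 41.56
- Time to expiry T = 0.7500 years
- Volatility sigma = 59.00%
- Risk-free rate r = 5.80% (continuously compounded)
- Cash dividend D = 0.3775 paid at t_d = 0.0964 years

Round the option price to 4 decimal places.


Answer: Price = 10.7083

Derivation:
PV(D) = D * exp(-r * t_d) = 0.3775 * 0.99442440 = 0.37539521
S_0' = S_0 - PV(D) = 44.3700 - 0.37539521 = 43.99460479
d1 = (ln(S_0'/K) + (r + sigma^2/2)*T) / (sigma*sqrt(T)) = 0.45202874
d2 = d1 - sigma*sqrt(T) = -0.05892624
exp(-rT) = 0.95743255
N(d1) = 0.67437586; N(d2) = 0.47650543
C = S_0' * N(d1) - K * exp(-rT) * N(d2) = 43.99460479 * 0.67437586 - 41.5600 * 0.95743255 * 0.47650543 = 10.7083


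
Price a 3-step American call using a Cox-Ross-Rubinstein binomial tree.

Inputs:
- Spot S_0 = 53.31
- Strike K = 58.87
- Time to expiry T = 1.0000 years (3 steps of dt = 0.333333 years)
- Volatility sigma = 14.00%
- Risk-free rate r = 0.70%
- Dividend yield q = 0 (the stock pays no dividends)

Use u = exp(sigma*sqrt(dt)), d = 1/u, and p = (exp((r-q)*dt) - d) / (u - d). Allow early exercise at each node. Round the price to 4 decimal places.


dt = T/N = 0.333333
u = exp(sigma*sqrt(dt)) = 1.084186; d = 1/u = 0.922351
p = (exp((r-q)*dt) - d) / (u - d) = 0.494239
Discount per step: exp(-r*dt) = 0.997669
Stock lattice S(k, i) with i counting down-moves:
  k=0: S(0,0) = 53.3100
  k=1: S(1,0) = 57.7979; S(1,1) = 49.1706
  k=2: S(2,0) = 62.6637; S(2,1) = 53.3100; S(2,2) = 45.3525
  k=3: S(3,0) = 67.9391; S(3,1) = 57.7979; S(3,2) = 49.1706; S(3,3) = 41.8310
Terminal payoffs V(N, i) = max(S_T - K, 0):
  V(3,0) = 9.069054; V(3,1) = 0.000000; V(3,2) = 0.000000; V(3,3) = 0.000000
Backward induction: V(k, i) = exp(-r*dt) * [p * V(k+1, i) + (1-p) * V(k+1, i+1)]; then take max(V_cont, immediate exercise) for American.
  V(2,0) = exp(-r*dt) * [p*9.069054 + (1-p)*0.000000] = 4.471830; exercise = 3.793680; V(2,0) = max -> 4.471830
  V(2,1) = exp(-r*dt) * [p*0.000000 + (1-p)*0.000000] = 0.000000; exercise = 0.000000; V(2,1) = max -> 0.000000
  V(2,2) = exp(-r*dt) * [p*0.000000 + (1-p)*0.000000] = 0.000000; exercise = 0.000000; V(2,2) = max -> 0.000000
  V(1,0) = exp(-r*dt) * [p*4.471830 + (1-p)*0.000000] = 2.205000; exercise = 0.000000; V(1,0) = max -> 2.205000
  V(1,1) = exp(-r*dt) * [p*0.000000 + (1-p)*0.000000] = 0.000000; exercise = 0.000000; V(1,1) = max -> 0.000000
  V(0,0) = exp(-r*dt) * [p*2.205000 + (1-p)*0.000000] = 1.087256; exercise = 0.000000; V(0,0) = max -> 1.087256

Answer: Price = V(0,0) = 1.0873


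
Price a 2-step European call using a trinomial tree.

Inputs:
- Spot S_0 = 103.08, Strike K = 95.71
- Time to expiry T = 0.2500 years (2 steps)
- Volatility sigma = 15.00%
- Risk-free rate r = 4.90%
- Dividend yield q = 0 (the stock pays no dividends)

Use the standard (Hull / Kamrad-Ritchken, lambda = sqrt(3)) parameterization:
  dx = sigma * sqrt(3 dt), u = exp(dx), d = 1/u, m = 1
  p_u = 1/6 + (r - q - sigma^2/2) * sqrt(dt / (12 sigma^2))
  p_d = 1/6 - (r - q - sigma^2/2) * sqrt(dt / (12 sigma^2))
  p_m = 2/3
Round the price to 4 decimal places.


Answer: Price = V(0,0) = 9.0393

Derivation:
dt = T/N = 0.125000; dx = sigma*sqrt(3*dt) = 0.091856
u = exp(dx) = 1.096207; d = 1/u = 0.912237
p_u = 0.192352, p_m = 0.666667, p_d = 0.140981
Discount per step: exp(-r*dt) = 0.993894
Stock lattice S(k, j) with j the centered position index:
  k=0: S(0,+0) = 103.0800
  k=1: S(1,-1) = 94.0334; S(1,+0) = 103.0800; S(1,+1) = 112.9970
  k=2: S(2,-2) = 85.7807; S(2,-1) = 94.0334; S(2,+0) = 103.0800; S(2,+1) = 112.9970; S(2,+2) = 123.8681
Terminal payoffs V(N, j) = max(S_T - K, 0):
  V(2,-2) = 0.000000; V(2,-1) = 0.000000; V(2,+0) = 7.370000; V(2,+1) = 17.286998; V(2,+2) = 28.158079
Backward induction: V(k, j) = exp(-r*dt) * [p_u * V(k+1, j+1) + p_m * V(k+1, j) + p_d * V(k+1, j-1)]
  V(1,-1) = exp(-r*dt) * [p_u*7.370000 + p_m*0.000000 + p_d*0.000000] = 1.408980
  V(1,+0) = exp(-r*dt) * [p_u*17.286998 + p_m*7.370000 + p_d*0.000000] = 8.188220
  V(1,+1) = exp(-r*dt) * [p_u*28.158079 + p_m*17.286998 + p_d*7.370000] = 17.870176
  V(0,+0) = exp(-r*dt) * [p_u*17.870176 + p_m*8.188220 + p_d*1.408980] = 9.039287


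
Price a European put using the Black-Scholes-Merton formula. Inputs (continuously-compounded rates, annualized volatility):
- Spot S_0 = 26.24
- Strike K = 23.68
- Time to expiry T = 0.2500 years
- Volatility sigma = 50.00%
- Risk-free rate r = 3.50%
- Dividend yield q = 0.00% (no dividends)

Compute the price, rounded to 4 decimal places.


Answer: Price = 1.3295

Derivation:
d1 = (ln(S/K) + (r - q + 0.5*sigma^2) * T) / (sigma * sqrt(T)) = 0.57061662
d2 = d1 - sigma * sqrt(T) = 0.32061662
exp(-rT) = 0.99128817; exp(-qT) = 1.00000000
P = K * exp(-rT) * N(-d2) - S_0 * exp(-qT) * N(-d1)
N(-d1) = 0.28412978; N(-d2) = 0.37425047
P = 23.6800 * 0.99128817 * 0.37425047 - 26.2400 * 1.00000000 * 0.28412978 = 1.3295


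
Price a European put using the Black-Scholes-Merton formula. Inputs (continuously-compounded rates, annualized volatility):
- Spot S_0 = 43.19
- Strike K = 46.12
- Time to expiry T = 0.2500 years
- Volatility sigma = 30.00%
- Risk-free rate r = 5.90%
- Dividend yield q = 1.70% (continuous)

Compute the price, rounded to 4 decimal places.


Answer: Price = 4.0393

Derivation:
d1 = (ln(S/K) + (r - q + 0.5*sigma^2) * T) / (sigma * sqrt(T)) = -0.29258472
d2 = d1 - sigma * sqrt(T) = -0.44258472
exp(-rT) = 0.98535825; exp(-qT) = 0.99575902
P = K * exp(-rT) * N(-d2) - S_0 * exp(-qT) * N(-d1)
N(-d1) = 0.61508020; N(-d2) = 0.67096693
P = 46.1200 * 0.98535825 * 0.67096693 - 43.1900 * 0.99575902 * 0.61508020 = 4.0393


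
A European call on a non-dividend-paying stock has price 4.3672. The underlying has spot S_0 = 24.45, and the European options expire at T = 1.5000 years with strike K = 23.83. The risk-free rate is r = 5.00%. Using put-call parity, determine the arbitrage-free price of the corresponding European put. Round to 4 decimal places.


Put-call parity: C - P = S_0 * exp(-qT) - K * exp(-rT).
S_0 * exp(-qT) = 24.4500 * 1.00000000 = 24.45000000
K * exp(-rT) = 23.8300 * 0.92774349 = 22.10812728
P = C - S*exp(-qT) + K*exp(-rT)
P = 4.3672 - 24.45000000 + 22.10812728 = 2.0253

Answer: Put price = 2.0253


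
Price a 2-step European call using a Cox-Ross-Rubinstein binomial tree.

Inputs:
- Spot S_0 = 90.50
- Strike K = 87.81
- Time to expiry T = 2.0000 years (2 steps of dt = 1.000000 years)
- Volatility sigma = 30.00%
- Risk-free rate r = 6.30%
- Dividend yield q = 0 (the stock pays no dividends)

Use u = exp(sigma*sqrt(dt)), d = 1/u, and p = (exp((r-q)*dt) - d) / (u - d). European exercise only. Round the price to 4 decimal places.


dt = T/N = 1.000000
u = exp(sigma*sqrt(dt)) = 1.349859; d = 1/u = 0.740818
p = (exp((r-q)*dt) - d) / (u - d) = 0.532327
Discount per step: exp(-r*dt) = 0.938943
Stock lattice S(k, i) with i counting down-moves:
  k=0: S(0,0) = 90.5000
  k=1: S(1,0) = 122.1622; S(1,1) = 67.0440
  k=2: S(2,0) = 164.9018; S(2,1) = 90.5000; S(2,2) = 49.6675
Terminal payoffs V(N, i) = max(S_T - K, 0):
  V(2,0) = 77.091751; V(2,1) = 2.690000; V(2,2) = 0.000000
Backward induction: V(k, i) = exp(-r*dt) * [p * V(k+1, i) + (1-p) * V(k+1, i+1)].
  V(1,0) = exp(-r*dt) * [p*77.091751 + (1-p)*2.690000] = 39.713596
  V(1,1) = exp(-r*dt) * [p*2.690000 + (1-p)*0.000000] = 1.344529
  V(0,0) = exp(-r*dt) * [p*39.713596 + (1-p)*1.344529] = 20.440246

Answer: Price = V(0,0) = 20.4402


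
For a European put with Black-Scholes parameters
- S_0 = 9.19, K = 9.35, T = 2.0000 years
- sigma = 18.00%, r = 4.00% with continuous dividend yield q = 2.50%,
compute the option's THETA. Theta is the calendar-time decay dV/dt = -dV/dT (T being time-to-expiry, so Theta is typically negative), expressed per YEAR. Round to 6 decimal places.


Answer: Theta = -0.129122

Derivation:
d1 = 0.1773250687; d2 = -0.0772333726
phi(d1) = 0.3927191227; exp(-qT) = 0.9512294245; exp(-rT) = 0.9231163464
Theta = -S*exp(-qT)*phi(d1)*sigma/(2*sqrt(T)) + r*K*exp(-rT)*N(-d2) - q*S*exp(-qT)*N(-d1)
N(-d1) = 0.4296265304; N(-d2) = 0.5307810533; sqrt(T) = 1.4142135624
Term 1 = -9.1900 * 0.9512294245 * 0.3927191227 * 0.1800 / (2 * 1.4142135624) = -0.2184793262
Term 2 = 0.0400 * 9.3500 * 0.9231163464 * 0.5307810533 = 0.1832497773
Term 3 = -0.0250 * 9.1900 * 0.9512294245 * 0.4296265304 = -0.0938927130
Theta = -0.2184793262 + (0.1832497773) + (-0.0938927130) = -0.129122


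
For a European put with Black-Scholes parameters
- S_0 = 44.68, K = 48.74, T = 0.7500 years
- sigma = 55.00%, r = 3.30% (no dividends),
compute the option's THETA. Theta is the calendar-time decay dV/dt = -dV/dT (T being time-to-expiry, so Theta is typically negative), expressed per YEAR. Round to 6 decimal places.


d1 = 0.1075203101; d2 = -0.3687936619
phi(d1) = 0.3966429228; exp(-qT) = 1.0000000000; exp(-rT) = 0.9755537700
Theta = -S*exp(-qT)*phi(d1)*sigma/(2*sqrt(T)) + r*K*exp(-rT)*N(-d2) - q*S*exp(-qT)*N(-d1)
N(-d1) = 0.4571881068; N(-d2) = 0.6438592354; sqrt(T) = 0.8660254038
Term 1 = -44.6800 * 1.0000000000 * 0.3966429228 * 0.5500 / (2 * 0.8660254038) = -5.6274926475
Term 2 = 0.0330 * 48.7400 * 0.9755537700 * 0.6438592354 = 1.0102796517
Term 3 = 0 (no dividend yield, q = 0)
Theta = -5.6274926475 + (1.0102796517) + (0.0000000000) = -4.617213

Answer: Theta = -4.617213


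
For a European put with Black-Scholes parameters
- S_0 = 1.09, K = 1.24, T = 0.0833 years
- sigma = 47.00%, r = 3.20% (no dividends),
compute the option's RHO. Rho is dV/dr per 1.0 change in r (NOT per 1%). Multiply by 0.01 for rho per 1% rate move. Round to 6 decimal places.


d1 = -0.8630110378; d2 = -0.9986612129
phi(d1) = 0.2749042129; exp(-qT) = 1.0000000000; exp(-rT) = 0.9973379496
N(-d2) = 0.8410205819
Rho = -K*T*exp(-rT)*N(-d2) = -1.2400 * 0.0833 * 0.9973379496 * 0.8410205819 = -0.086639

Answer: Rho = -0.086639


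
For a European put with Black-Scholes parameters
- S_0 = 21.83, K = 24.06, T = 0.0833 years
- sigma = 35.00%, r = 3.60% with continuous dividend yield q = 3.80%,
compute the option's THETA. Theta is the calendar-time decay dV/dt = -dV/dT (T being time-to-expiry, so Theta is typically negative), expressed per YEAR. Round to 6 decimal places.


d1 = -0.9140129753; d2 = -1.0150290631
phi(d1) = 0.2627247448; exp(-qT) = 0.9968396046; exp(-rT) = 0.9970056919
Theta = -S*exp(-qT)*phi(d1)*sigma/(2*sqrt(T)) + r*K*exp(-rT)*N(-d2) - q*S*exp(-qT)*N(-d1)
N(-d1) = 0.8196449861; N(-d2) = 0.8449540131; sqrt(T) = 0.2886173938
Term 1 = -21.8300 * 0.9968396046 * 0.2627247448 * 0.3500 / (2 * 0.2886173938) = -3.4665346596
Term 2 = 0.0360 * 24.0600 * 0.9970056919 * 0.8449540131 = 0.7296739376
Term 3 = -0.0380 * 21.8300 * 0.9968396046 * 0.8196449861 = -0.6777794595
Theta = -3.4665346596 + (0.7296739376) + (-0.6777794595) = -3.414640

Answer: Theta = -3.414640


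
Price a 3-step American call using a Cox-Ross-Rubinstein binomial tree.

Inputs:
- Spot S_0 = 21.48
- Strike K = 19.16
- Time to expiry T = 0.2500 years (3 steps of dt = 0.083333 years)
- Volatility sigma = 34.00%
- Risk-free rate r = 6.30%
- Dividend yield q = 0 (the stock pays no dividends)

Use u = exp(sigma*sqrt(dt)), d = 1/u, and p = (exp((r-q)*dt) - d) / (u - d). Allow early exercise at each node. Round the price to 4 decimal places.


dt = T/N = 0.083333
u = exp(sigma*sqrt(dt)) = 1.103128; d = 1/u = 0.906513
p = (exp((r-q)*dt) - d) / (u - d) = 0.502255
Discount per step: exp(-r*dt) = 0.994764
Stock lattice S(k, i) with i counting down-moves:
  k=0: S(0,0) = 21.4800
  k=1: S(1,0) = 23.6952; S(1,1) = 19.4719
  k=2: S(2,0) = 26.1388; S(2,1) = 21.4800; S(2,2) = 17.6515
  k=3: S(3,0) = 28.8345; S(3,1) = 23.6952; S(3,2) = 19.4719; S(3,3) = 16.0014
Terminal payoffs V(N, i) = max(S_T - K, 0):
  V(3,0) = 9.674452; V(3,1) = 4.535184; V(3,2) = 0.311906; V(3,3) = 0.000000
Backward induction: V(k, i) = exp(-r*dt) * [p * V(k+1, i) + (1-p) * V(k+1, i+1)]; then take max(V_cont, immediate exercise) for American.
  V(2,0) = exp(-r*dt) * [p*9.674452 + (1-p)*4.535184] = 7.079141; exercise = 6.978815; V(2,0) = max -> 7.079141
  V(2,1) = exp(-r*dt) * [p*4.535184 + (1-p)*0.311906] = 2.420326; exercise = 2.320000; V(2,1) = max -> 2.420326
  V(2,2) = exp(-r*dt) * [p*0.311906 + (1-p)*0.000000] = 0.155836; exercise = 0.000000; V(2,2) = max -> 0.155836
  V(1,0) = exp(-r*dt) * [p*7.079141 + (1-p)*2.420326] = 4.735311; exercise = 4.535184; V(1,0) = max -> 4.735311
  V(1,1) = exp(-r*dt) * [p*2.420326 + (1-p)*0.155836] = 1.286415; exercise = 0.311906; V(1,1) = max -> 1.286415
  V(0,0) = exp(-r*dt) * [p*4.735311 + (1-p)*1.286415] = 3.002833; exercise = 2.320000; V(0,0) = max -> 3.002833

Answer: Price = V(0,0) = 3.0028


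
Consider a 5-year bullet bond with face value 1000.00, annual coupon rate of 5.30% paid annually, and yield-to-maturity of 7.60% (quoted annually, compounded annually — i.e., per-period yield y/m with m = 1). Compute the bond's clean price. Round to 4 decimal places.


Coupon per period c = face * coupon_rate / m = 53.000000
Periods per year m = 1; per-period yield y/m = 0.076000
Number of cashflows N = 5
Cashflows (t years, CF_t, discount factor 1/(1+y/m)^(m*t), PV):
  t = 1.0000: CF_t = 53.000000, DF = 0.929368, PV = 49.256506
  t = 2.0000: CF_t = 53.000000, DF = 0.863725, PV = 45.777422
  t = 3.0000: CF_t = 53.000000, DF = 0.802718, PV = 42.544072
  t = 4.0000: CF_t = 53.000000, DF = 0.746021, PV = 39.539100
  t = 5.0000: CF_t = 1053.000000, DF = 0.693328, PV = 730.074222
Price P = sum_t PV_t = 907.191322

Answer: Price = 907.1913


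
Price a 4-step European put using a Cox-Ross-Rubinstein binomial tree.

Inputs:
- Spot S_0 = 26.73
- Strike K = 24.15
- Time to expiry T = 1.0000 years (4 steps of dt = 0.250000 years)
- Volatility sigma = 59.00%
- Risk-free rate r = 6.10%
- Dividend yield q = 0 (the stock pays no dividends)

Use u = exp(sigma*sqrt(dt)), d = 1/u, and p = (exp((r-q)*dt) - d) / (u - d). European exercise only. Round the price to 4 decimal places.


dt = T/N = 0.250000
u = exp(sigma*sqrt(dt)) = 1.343126; d = 1/u = 0.744532
p = (exp((r-q)*dt) - d) / (u - d) = 0.452452
Discount per step: exp(-r*dt) = 0.984866
Stock lattice S(k, i) with i counting down-moves:
  k=0: S(0,0) = 26.7300
  k=1: S(1,0) = 35.9018; S(1,1) = 19.9013
  k=2: S(2,0) = 48.2206; S(2,1) = 26.7300; S(2,2) = 14.8172
  k=3: S(3,0) = 64.7664; S(3,1) = 35.9018; S(3,2) = 19.9013; S(3,3) = 11.0318
  k=4: S(4,0) = 86.9894; S(4,1) = 48.2206; S(4,2) = 26.7300; S(4,3) = 14.8172; S(4,4) = 8.2136
Terminal payoffs V(N, i) = max(K - S_T, 0):
  V(4,0) = 0.000000; V(4,1) = 0.000000; V(4,2) = 0.000000; V(4,3) = 9.332832; V(4,4) = 15.936439
Backward induction: V(k, i) = exp(-r*dt) * [p * V(k+1, i) + (1-p) * V(k+1, i+1)].
  V(3,0) = exp(-r*dt) * [p*0.000000 + (1-p)*0.000000] = 0.000000
  V(3,1) = exp(-r*dt) * [p*0.000000 + (1-p)*0.000000] = 0.000000
  V(3,2) = exp(-r*dt) * [p*0.000000 + (1-p)*9.332832] = 5.032836
  V(3,3) = exp(-r*dt) * [p*9.332832 + (1-p)*15.936439] = 12.752657
  V(2,0) = exp(-r*dt) * [p*0.000000 + (1-p)*0.000000] = 0.000000
  V(2,1) = exp(-r*dt) * [p*0.000000 + (1-p)*5.032836] = 2.714014
  V(2,2) = exp(-r*dt) * [p*5.032836 + (1-p)*12.752657] = 9.119669
  V(1,0) = exp(-r*dt) * [p*0.000000 + (1-p)*2.714014] = 1.463563
  V(1,1) = exp(-r*dt) * [p*2.714014 + (1-p)*9.119669] = 6.127262
  V(0,0) = exp(-r*dt) * [p*1.463563 + (1-p)*6.127262] = 3.956366

Answer: Price = V(0,0) = 3.9564
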